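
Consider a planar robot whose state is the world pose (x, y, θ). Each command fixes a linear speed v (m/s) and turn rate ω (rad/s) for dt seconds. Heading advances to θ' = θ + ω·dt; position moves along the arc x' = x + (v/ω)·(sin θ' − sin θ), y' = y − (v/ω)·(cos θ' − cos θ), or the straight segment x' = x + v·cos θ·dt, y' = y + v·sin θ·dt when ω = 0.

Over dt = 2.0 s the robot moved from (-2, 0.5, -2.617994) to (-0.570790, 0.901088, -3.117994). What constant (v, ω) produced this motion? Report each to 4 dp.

v = -0.7500, ω = -0.2500

Δθ = -3.117994 − -2.617994 = -0.500000
ω = Δθ/dt = -0.500000/2.0 = -0.2500
R = Δx/(sin θ' − sin θ) = 3.0000
v = R·ω = 3.0000·-0.2500 = -0.7500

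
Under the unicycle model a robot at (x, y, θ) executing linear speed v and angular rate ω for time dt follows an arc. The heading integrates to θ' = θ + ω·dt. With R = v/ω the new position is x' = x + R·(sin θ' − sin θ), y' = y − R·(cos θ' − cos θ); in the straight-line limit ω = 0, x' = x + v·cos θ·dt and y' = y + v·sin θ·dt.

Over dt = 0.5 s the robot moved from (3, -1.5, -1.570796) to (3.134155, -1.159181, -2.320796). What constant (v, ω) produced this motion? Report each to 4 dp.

Δθ = -2.320796 − -1.570796 = -0.750000
ω = Δθ/dt = -0.750000/0.5 = -1.5000
R = −Δy/(cos θ' − cos θ) = 0.5000
v = R·ω = 0.5000·-1.5000 = -0.7500

v = -0.7500, ω = -1.5000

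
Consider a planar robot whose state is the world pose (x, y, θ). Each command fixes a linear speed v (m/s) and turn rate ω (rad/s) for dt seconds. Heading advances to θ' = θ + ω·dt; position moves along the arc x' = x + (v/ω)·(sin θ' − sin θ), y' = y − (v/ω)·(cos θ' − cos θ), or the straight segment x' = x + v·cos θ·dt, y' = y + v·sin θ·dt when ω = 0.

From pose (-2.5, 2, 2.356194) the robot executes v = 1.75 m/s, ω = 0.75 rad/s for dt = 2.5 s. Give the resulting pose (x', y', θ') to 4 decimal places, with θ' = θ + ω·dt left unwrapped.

(-6.2183, 1.4300, 4.2312)

θ' = 2.3562 + 0.75·2.5 = 4.2312
R = v/ω = 1.75/0.75 = 2.3333
x' = -2.5 + 2.3333·(sin 4.2312 − sin 2.3562) = -6.2183
y' = 2 − 2.3333·(cos 4.2312 − cos 2.3562) = 1.4300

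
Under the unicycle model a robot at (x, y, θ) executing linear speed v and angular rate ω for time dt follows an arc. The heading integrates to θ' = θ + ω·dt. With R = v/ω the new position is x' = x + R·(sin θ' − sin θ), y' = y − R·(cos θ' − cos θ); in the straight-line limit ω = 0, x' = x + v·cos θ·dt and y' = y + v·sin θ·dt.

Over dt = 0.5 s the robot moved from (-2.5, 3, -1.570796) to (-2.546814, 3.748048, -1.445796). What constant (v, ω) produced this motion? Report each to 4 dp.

Δθ = -1.445796 − -1.570796 = 0.125000
ω = Δθ/dt = 0.125000/0.5 = 0.2500
R = −Δy/(cos θ' − cos θ) = -6.0000
v = R·ω = -6.0000·0.2500 = -1.5000

v = -1.5000, ω = 0.2500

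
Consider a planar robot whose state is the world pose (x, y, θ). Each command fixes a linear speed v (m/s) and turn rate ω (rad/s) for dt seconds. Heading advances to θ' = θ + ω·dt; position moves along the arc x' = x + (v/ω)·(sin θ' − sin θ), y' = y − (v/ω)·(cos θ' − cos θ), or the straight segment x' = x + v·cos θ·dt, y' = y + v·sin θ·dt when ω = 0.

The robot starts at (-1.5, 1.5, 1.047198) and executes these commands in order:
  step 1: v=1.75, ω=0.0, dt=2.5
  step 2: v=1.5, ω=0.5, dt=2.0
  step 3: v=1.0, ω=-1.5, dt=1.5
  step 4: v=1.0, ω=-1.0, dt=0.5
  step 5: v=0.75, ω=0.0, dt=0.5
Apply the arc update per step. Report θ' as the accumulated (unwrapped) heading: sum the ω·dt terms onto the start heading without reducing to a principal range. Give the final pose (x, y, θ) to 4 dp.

(2.2132, 8.6645, -0.7028)

step 1: θ'=1.0472 (straight) → pose (0.6875, 5.2889, 1.0472)
step 2: θ'=2.0472 (R=3.0000) → pose (0.7554, 8.1646, 2.0472)
step 3: θ'=-0.2028 (R=-0.6667) → pose (1.4821, 9.1233, -0.2028)
step 4: θ'=-0.7028 (R=-1.0000) → pose (1.9270, 8.9069, -0.7028)
step 5: θ'=-0.7028 (straight) → pose (2.2132, 8.6645, -0.7028)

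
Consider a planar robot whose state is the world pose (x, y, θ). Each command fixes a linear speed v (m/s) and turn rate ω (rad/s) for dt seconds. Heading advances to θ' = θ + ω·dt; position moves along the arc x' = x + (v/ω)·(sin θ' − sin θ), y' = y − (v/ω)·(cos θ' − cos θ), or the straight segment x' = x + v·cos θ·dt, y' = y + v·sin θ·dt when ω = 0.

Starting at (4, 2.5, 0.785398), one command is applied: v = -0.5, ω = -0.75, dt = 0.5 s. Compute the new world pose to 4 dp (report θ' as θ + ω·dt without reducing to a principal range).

θ' = 0.7854 + -0.75·0.5 = 0.4104
R = v/ω = -0.5/-0.75 = 0.6667
x' = 4 + 0.6667·(sin 0.4104 − sin 0.7854) = 3.7946
y' = 2.5 − 0.6667·(cos 0.4104 − cos 0.7854) = 2.3601

(3.7946, 2.3601, 0.4104)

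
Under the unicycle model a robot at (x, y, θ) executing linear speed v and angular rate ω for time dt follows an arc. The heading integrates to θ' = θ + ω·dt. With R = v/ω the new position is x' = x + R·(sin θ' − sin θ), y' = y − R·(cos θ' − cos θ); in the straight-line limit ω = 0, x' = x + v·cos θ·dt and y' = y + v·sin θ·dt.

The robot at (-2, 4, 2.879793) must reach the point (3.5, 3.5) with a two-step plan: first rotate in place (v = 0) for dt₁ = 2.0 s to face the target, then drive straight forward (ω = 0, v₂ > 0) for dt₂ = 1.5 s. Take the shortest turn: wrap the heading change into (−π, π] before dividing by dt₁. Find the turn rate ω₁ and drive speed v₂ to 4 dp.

ω₁ = -1.4852, v₂ = 3.6818

heading to target = atan2(3.5−4, 3.5−-2) = -0.0907
Δθ = wrap(-0.0907 − 2.8798) = -2.9705; ω₁ = Δθ/dt₁ = -1.4852
distance = √((3.5−-2)² + (3.5−4)²) = 5.5227; v₂ = distance/dt₂ = 3.6818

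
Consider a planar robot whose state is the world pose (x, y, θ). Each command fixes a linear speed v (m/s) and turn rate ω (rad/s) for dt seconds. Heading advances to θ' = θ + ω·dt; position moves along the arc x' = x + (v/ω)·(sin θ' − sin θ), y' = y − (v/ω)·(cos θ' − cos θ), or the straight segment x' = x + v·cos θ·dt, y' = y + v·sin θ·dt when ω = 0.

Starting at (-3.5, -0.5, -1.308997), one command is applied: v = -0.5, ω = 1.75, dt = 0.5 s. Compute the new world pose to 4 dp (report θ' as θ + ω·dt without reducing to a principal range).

θ' = -1.3090 + 1.75·0.5 = -0.4340
R = v/ω = -0.5/1.75 = -0.2857
x' = -3.5 + -0.2857·(sin -0.4340 − sin -1.3090) = -3.6558
y' = -0.5 − -0.2857·(cos -0.4340 − cos -1.3090) = -0.3147

(-3.6558, -0.3147, -0.4340)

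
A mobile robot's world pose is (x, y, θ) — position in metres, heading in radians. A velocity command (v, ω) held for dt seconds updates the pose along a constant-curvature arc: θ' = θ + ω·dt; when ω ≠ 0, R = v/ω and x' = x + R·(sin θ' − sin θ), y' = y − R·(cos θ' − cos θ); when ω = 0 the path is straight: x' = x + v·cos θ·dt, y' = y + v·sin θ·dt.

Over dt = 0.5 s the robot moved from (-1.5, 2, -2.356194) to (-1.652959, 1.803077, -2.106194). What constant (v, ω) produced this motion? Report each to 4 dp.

v = 0.5000, ω = 0.5000

Δθ = -2.106194 − -2.356194 = 0.250000
ω = Δθ/dt = 0.250000/0.5 = 0.5000
R = −Δy/(cos θ' − cos θ) = 1.0000
v = R·ω = 1.0000·0.5000 = 0.5000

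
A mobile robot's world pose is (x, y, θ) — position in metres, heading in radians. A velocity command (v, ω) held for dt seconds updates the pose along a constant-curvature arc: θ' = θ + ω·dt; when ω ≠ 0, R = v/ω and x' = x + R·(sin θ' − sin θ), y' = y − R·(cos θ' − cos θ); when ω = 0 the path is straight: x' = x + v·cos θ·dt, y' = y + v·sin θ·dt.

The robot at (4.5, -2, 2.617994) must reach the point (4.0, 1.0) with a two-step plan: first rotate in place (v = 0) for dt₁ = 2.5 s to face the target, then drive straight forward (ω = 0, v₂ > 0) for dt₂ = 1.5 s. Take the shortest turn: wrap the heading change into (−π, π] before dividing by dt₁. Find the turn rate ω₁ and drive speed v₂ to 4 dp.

ω₁ = -0.3528, v₂ = 2.0276

heading to target = atan2(1−-2, 4−4.5) = 1.7359
Δθ = wrap(1.7359 − 2.6180) = -0.8820; ω₁ = Δθ/dt₁ = -0.3528
distance = √((4−4.5)² + (1−-2)²) = 3.0414; v₂ = distance/dt₂ = 2.0276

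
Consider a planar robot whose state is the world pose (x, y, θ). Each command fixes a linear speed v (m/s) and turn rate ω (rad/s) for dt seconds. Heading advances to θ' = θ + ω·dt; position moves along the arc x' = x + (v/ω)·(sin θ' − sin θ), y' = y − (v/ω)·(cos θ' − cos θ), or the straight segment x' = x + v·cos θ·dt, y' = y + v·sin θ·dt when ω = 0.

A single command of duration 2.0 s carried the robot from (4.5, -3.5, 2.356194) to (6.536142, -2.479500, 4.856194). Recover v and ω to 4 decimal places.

Δθ = 4.856194 − 2.356194 = 2.500000
ω = Δθ/dt = 2.500000/2.0 = 1.2500
R = Δx/(sin θ' − sin θ) = -1.2000
v = R·ω = -1.2000·1.2500 = -1.5000

v = -1.5000, ω = 1.2500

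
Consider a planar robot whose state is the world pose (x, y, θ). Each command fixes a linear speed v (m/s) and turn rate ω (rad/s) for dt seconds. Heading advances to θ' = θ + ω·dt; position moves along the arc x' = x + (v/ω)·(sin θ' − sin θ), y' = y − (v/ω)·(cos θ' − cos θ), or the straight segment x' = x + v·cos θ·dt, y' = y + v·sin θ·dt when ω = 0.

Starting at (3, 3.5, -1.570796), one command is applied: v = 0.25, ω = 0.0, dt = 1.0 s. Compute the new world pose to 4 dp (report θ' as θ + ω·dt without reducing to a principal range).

(3.0000, 3.2500, -1.5708)

θ' = -1.5708 + 0.0·1.0 = -1.5708
ω = 0 → straight: x' = 3 + 0.25·cos(-1.5708)·1.0 = 3.0000
y' = 3.5 + 0.25·sin(-1.5708)·1.0 = 3.2500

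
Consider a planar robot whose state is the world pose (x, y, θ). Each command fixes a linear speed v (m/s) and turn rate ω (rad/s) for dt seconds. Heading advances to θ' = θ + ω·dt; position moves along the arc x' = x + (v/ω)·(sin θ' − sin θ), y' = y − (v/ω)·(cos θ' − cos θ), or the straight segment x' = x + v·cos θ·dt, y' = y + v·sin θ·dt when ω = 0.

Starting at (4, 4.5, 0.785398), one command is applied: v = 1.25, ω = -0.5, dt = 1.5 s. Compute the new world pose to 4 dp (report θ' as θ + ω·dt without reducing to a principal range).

(5.6793, 5.2307, 0.0354)

θ' = 0.7854 + -0.5·1.5 = 0.0354
R = v/ω = 1.25/-0.5 = -2.5000
x' = 4 + -2.5000·(sin 0.0354 − sin 0.7854) = 5.6793
y' = 4.5 − -2.5000·(cos 0.0354 − cos 0.7854) = 5.2307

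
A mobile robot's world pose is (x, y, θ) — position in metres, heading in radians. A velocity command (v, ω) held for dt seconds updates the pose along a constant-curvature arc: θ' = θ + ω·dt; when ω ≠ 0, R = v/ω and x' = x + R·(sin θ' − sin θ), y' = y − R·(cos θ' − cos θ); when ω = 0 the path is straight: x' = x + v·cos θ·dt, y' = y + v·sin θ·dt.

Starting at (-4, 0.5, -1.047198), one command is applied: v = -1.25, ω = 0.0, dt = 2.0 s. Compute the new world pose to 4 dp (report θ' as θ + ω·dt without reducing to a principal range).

θ' = -1.0472 + 0.0·2.0 = -1.0472
ω = 0 → straight: x' = -4 + -1.25·cos(-1.0472)·2.0 = -5.2500
y' = 0.5 + -1.25·sin(-1.0472)·2.0 = 2.6651

(-5.2500, 2.6651, -1.0472)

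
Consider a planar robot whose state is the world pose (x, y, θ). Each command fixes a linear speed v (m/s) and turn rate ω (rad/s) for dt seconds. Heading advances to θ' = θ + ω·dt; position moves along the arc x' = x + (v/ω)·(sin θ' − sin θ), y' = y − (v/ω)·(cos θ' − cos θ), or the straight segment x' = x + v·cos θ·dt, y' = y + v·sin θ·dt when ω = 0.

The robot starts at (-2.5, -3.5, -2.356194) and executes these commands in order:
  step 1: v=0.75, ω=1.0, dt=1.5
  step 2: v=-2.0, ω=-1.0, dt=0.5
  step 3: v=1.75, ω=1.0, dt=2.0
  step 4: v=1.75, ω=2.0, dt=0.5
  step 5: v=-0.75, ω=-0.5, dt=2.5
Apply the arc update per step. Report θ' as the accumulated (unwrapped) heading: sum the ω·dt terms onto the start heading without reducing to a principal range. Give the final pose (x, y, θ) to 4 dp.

(-0.7923, -5.3950, 0.3938)

step 1: θ'=-0.8562 (R=0.7500) → pose (-2.5362, -4.5218, -0.8562)
step 2: θ'=-1.3562 (R=2.0000) → pose (-2.9796, -3.6371, -1.3562)
step 3: θ'=0.6438 (R=1.7500) → pose (-0.2193, -4.6641, 0.6438)
step 4: θ'=1.6438 (R=0.8750) → pose (0.1281, -3.9004, 1.6438)
step 5: θ'=0.3938 (R=1.5000) → pose (-0.7923, -5.3950, 0.3938)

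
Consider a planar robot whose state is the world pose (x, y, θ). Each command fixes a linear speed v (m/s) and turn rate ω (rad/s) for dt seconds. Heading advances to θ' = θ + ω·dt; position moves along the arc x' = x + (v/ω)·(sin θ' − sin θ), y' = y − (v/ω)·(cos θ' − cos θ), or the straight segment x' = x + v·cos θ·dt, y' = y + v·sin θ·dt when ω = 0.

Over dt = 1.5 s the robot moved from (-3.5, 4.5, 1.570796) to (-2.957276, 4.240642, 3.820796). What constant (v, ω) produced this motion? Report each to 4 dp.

v = -0.5000, ω = 1.5000

Δθ = 3.820796 − 1.570796 = 2.250000
ω = Δθ/dt = 2.250000/1.5 = 1.5000
R = Δx/(sin θ' − sin θ) = -0.3333
v = R·ω = -0.3333·1.5000 = -0.5000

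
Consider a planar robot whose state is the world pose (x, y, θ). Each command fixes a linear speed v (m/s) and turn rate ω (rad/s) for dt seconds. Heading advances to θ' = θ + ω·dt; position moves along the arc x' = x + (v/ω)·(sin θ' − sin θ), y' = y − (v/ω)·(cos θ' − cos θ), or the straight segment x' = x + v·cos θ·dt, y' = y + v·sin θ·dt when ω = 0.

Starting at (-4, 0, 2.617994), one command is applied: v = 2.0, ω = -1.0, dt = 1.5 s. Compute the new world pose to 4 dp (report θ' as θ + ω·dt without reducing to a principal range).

(-4.7984, 2.6070, 1.1180)

θ' = 2.6180 + -1.0·1.5 = 1.1180
R = v/ω = 2.0/-1.0 = -2.0000
x' = -4 + -2.0000·(sin 1.1180 − sin 2.6180) = -4.7984
y' = 0 − -2.0000·(cos 1.1180 − cos 2.6180) = 2.6070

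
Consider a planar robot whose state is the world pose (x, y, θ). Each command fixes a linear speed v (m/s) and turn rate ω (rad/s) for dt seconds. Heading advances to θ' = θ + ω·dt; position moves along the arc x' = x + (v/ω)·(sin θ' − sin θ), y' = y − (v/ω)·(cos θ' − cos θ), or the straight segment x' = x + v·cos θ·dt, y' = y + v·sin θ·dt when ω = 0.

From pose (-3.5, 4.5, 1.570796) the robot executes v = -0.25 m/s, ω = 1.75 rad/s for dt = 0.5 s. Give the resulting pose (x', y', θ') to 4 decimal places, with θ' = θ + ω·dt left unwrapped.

(-3.4487, 4.3904, 2.4458)

θ' = 1.5708 + 1.75·0.5 = 2.4458
R = v/ω = -0.25/1.75 = -0.1429
x' = -3.5 + -0.1429·(sin 2.4458 − sin 1.5708) = -3.4487
y' = 4.5 − -0.1429·(cos 2.4458 − cos 1.5708) = 4.3904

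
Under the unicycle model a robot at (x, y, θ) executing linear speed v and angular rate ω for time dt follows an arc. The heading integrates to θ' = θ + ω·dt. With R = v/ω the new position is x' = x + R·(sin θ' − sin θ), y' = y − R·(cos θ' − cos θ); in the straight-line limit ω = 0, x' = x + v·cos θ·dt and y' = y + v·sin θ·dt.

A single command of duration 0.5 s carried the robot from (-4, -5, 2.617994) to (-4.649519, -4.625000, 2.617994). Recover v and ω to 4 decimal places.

Δθ = 2.617994 − 2.617994 = 0.000000
ω = Δθ/dt = 0.000000/0.5 = 0.0000
ω = 0 → v = (Δx·cos θ + Δy·sin θ)/dt = 1.5000

v = 1.5000, ω = 0.0000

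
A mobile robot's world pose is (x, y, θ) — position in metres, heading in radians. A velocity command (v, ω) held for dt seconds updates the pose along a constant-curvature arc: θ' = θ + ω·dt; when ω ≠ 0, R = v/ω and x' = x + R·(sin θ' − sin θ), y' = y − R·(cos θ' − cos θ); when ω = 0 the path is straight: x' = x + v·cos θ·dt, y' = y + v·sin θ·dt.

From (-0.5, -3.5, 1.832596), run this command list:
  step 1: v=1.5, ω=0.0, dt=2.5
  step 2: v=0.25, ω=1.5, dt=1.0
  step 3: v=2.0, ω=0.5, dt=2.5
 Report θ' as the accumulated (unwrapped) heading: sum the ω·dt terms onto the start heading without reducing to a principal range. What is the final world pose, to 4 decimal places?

(-4.8702, -3.1668, 4.5826)

step 1: θ'=1.8326 (straight) → pose (-1.4706, 0.1222, 1.8326)
step 2: θ'=3.3326 (R=0.1667) → pose (-1.6632, 0.2427, 3.3326)
step 3: θ'=4.5826 (R=4.0000) → pose (-4.8702, -3.1668, 4.5826)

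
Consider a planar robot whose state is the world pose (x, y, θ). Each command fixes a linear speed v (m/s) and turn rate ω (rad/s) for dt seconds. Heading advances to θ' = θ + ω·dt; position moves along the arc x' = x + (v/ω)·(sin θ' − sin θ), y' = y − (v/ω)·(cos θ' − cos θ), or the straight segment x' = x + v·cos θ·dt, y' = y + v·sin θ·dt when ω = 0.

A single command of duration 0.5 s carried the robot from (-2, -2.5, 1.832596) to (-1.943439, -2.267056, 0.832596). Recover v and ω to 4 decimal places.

Δθ = 0.832596 − 1.832596 = -1.000000
ω = Δθ/dt = -1.000000/0.5 = -2.0000
R = −Δy/(cos θ' − cos θ) = -0.2500
v = R·ω = -0.2500·-2.0000 = 0.5000

v = 0.5000, ω = -2.0000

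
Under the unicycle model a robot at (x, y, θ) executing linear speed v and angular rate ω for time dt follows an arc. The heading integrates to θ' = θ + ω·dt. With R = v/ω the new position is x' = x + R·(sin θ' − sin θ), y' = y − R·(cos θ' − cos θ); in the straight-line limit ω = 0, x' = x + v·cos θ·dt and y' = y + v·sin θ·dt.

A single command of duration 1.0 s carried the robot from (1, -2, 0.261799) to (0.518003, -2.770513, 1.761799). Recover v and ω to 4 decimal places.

Δθ = 1.761799 − 0.261799 = 1.500000
ω = Δθ/dt = 1.500000/1.0 = 1.5000
R = −Δy/(cos θ' − cos θ) = -0.6667
v = R·ω = -0.6667·1.5000 = -1.0000

v = -1.0000, ω = 1.5000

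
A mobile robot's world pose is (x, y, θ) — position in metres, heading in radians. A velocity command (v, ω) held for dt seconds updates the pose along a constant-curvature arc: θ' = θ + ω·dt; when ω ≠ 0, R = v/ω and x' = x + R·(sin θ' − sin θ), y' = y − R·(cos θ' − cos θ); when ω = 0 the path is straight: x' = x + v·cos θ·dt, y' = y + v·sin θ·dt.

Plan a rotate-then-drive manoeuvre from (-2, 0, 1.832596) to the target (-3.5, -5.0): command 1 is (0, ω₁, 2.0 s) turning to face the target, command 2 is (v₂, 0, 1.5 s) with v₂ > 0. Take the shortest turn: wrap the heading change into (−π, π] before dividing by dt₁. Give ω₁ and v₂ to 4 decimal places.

ω₁ = 1.2942, v₂ = 3.4801

heading to target = atan2(-5−0, -3.5−-2) = -1.8623
Δθ = wrap(-1.8623 − 1.8326) = 2.5883; ω₁ = Δθ/dt₁ = 1.2942
distance = √((-3.5−-2)² + (-5−0)²) = 5.2202; v₂ = distance/dt₂ = 3.4801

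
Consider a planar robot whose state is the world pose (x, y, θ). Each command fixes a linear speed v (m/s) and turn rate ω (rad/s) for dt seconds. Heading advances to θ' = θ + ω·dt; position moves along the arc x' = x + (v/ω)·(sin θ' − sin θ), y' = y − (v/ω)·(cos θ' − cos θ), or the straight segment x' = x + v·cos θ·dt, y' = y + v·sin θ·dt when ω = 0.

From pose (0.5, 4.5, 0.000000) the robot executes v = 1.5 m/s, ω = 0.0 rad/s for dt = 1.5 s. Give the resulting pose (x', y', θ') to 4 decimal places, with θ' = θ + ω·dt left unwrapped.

θ' = 0.0000 + 0.0·1.5 = 0.0000
ω = 0 → straight: x' = 0.5 + 1.5·cos(0.0000)·1.5 = 2.7500
y' = 4.5 + 1.5·sin(0.0000)·1.5 = 4.5000

(2.7500, 4.5000, 0.0000)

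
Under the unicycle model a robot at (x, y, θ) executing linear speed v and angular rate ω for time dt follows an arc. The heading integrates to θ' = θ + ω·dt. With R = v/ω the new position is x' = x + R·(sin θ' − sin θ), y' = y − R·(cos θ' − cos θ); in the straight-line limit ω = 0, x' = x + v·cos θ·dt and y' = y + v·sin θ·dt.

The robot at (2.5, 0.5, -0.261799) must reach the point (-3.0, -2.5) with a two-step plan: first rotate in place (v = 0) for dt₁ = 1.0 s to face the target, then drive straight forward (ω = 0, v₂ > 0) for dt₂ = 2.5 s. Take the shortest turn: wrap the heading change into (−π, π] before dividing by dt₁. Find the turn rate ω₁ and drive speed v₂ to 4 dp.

heading to target = atan2(-2.5−0.5, -3−2.5) = -2.6422
Δθ = wrap(-2.6422 − -0.2618) = -2.3804; ω₁ = Δθ/dt₁ = -2.3804
distance = √((-3−2.5)² + (-2.5−0.5)²) = 6.2650; v₂ = distance/dt₂ = 2.5060

ω₁ = -2.3804, v₂ = 2.5060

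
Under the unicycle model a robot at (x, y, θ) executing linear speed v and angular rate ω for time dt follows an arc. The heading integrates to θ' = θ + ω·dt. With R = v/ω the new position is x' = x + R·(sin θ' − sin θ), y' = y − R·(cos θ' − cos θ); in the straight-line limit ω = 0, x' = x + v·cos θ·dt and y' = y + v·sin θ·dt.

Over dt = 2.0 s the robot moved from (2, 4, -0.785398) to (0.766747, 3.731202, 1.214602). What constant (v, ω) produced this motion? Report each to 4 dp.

Δθ = 1.214602 − -0.785398 = 2.000000
ω = Δθ/dt = 2.000000/2.0 = 1.0000
R = Δx/(sin θ' − sin θ) = -0.7500
v = R·ω = -0.7500·1.0000 = -0.7500

v = -0.7500, ω = 1.0000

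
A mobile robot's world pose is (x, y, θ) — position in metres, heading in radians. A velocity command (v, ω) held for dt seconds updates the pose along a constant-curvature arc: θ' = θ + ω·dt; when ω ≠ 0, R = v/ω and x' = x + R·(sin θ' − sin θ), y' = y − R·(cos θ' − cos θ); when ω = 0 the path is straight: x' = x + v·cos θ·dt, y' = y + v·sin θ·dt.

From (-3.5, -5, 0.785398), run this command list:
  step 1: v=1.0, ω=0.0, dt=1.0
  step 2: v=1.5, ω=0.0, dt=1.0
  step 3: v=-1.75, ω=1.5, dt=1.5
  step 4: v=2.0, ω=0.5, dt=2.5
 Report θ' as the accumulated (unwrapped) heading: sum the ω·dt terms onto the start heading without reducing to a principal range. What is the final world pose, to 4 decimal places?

(-5.0958, -7.5382, 4.2854)

step 1: θ'=0.7854 (straight) → pose (-2.7929, -4.2929, 0.7854)
step 2: θ'=0.7854 (straight) → pose (-1.7322, -3.2322, 0.7854)
step 3: θ'=3.0354 (R=-1.1667) → pose (-1.0309, -5.2173, 3.0354)
step 4: θ'=4.2854 (R=4.0000) → pose (-5.0958, -7.5382, 4.2854)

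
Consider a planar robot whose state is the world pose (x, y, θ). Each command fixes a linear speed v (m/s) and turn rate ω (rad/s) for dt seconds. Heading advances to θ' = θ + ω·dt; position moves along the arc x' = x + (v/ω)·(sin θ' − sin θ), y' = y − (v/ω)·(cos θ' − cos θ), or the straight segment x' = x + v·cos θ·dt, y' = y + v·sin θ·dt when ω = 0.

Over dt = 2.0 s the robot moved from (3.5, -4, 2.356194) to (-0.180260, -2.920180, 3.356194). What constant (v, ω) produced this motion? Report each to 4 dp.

Δθ = 3.356194 − 2.356194 = 1.000000
ω = Δθ/dt = 1.000000/2.0 = 0.5000
R = Δx/(sin θ' − sin θ) = 4.0000
v = R·ω = 4.0000·0.5000 = 2.0000

v = 2.0000, ω = 0.5000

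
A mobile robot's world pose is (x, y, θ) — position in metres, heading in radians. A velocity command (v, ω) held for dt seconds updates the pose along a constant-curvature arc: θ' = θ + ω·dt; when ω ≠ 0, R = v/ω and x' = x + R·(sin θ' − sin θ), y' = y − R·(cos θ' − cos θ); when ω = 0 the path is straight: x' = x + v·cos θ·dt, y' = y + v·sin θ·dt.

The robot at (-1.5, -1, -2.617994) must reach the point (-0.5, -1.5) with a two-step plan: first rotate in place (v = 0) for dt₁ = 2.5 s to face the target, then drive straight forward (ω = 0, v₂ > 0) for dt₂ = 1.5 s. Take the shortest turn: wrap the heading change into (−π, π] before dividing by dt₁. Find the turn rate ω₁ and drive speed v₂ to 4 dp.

heading to target = atan2(-1.5−-1, -0.5−-1.5) = -0.4636
Δθ = wrap(-0.4636 − -2.6180) = 2.1543; ω₁ = Δθ/dt₁ = 0.8617
distance = √((-0.5−-1.5)² + (-1.5−-1)²) = 1.1180; v₂ = distance/dt₂ = 0.7454

ω₁ = 0.8617, v₂ = 0.7454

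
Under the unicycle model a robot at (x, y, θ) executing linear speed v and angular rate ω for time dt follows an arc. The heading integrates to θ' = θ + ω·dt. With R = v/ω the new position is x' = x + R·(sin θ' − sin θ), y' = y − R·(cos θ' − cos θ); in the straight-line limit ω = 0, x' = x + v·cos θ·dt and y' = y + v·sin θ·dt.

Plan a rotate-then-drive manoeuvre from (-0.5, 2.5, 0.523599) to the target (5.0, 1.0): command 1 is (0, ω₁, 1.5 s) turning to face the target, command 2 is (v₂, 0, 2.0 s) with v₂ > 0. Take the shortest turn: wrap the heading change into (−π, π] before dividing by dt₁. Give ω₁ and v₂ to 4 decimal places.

heading to target = atan2(1−2.5, 5−-0.5) = -0.2663
Δθ = wrap(-0.2663 − 0.5236) = -0.7899; ω₁ = Δθ/dt₁ = -0.5266
distance = √((5−-0.5)² + (1−2.5)²) = 5.7009; v₂ = distance/dt₂ = 2.8504

ω₁ = -0.5266, v₂ = 2.8504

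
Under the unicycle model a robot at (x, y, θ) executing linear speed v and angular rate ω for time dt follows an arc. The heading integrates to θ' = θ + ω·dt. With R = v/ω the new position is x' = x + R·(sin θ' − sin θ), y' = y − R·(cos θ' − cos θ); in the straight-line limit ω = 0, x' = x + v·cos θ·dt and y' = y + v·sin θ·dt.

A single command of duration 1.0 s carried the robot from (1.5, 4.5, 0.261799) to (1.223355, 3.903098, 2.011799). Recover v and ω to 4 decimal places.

v = -0.7500, ω = 1.7500

Δθ = 2.011799 − 0.261799 = 1.750000
ω = Δθ/dt = 1.750000/1.0 = 1.7500
R = −Δy/(cos θ' − cos θ) = -0.4286
v = R·ω = -0.4286·1.7500 = -0.7500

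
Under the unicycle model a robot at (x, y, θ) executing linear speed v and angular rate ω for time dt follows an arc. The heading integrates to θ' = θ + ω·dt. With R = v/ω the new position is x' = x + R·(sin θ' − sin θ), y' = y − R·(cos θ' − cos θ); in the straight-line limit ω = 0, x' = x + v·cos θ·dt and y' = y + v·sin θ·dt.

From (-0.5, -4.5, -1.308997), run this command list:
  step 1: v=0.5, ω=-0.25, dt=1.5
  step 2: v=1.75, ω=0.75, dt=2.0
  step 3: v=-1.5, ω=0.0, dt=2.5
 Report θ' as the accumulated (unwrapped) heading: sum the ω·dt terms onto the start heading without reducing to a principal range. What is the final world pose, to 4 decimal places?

step 1: θ'=-1.6840 (R=-2.0000) → pose (-0.4447, -5.2436, -1.6840)
step 2: θ'=-0.1840 (R=2.3333) → pose (1.4468, -7.8011, -0.1840)
step 3: θ'=-0.1840 (straight) → pose (-2.2399, -7.1150, -0.1840)

(-2.2399, -7.1150, -0.1840)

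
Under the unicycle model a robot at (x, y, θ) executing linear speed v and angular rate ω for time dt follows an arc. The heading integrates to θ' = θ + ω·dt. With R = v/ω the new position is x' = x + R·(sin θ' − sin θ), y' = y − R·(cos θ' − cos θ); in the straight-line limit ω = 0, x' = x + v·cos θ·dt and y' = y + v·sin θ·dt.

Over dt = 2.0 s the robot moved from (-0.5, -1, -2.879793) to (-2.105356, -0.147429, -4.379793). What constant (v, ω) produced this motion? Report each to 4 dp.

Δθ = -4.379793 − -2.879793 = -1.500000
ω = Δθ/dt = -1.500000/2.0 = -0.7500
R = Δx/(sin θ' − sin θ) = -1.3333
v = R·ω = -1.3333·-0.7500 = 1.0000

v = 1.0000, ω = -0.7500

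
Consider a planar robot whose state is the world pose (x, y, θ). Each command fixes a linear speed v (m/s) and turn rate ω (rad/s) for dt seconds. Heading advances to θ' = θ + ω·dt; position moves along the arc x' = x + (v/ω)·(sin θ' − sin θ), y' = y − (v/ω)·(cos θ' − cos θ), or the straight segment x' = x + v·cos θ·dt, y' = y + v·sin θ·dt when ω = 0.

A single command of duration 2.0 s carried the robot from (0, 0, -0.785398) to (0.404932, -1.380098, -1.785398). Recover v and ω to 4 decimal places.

v = 0.7500, ω = -0.5000

Δθ = -1.785398 − -0.785398 = -1.000000
ω = Δθ/dt = -1.000000/2.0 = -0.5000
R = −Δy/(cos θ' − cos θ) = -1.5000
v = R·ω = -1.5000·-0.5000 = 0.7500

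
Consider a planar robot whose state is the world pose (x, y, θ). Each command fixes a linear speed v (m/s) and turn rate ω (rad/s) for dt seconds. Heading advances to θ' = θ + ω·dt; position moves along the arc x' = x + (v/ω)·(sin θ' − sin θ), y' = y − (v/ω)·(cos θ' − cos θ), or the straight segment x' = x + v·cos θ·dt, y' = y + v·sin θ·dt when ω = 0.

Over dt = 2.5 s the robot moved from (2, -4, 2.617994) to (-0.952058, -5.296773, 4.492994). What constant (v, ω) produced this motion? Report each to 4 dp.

Δθ = 4.492994 − 2.617994 = 1.875000
ω = Δθ/dt = 1.875000/2.5 = 0.7500
R = Δx/(sin θ' − sin θ) = 2.0000
v = R·ω = 2.0000·0.7500 = 1.5000

v = 1.5000, ω = 0.7500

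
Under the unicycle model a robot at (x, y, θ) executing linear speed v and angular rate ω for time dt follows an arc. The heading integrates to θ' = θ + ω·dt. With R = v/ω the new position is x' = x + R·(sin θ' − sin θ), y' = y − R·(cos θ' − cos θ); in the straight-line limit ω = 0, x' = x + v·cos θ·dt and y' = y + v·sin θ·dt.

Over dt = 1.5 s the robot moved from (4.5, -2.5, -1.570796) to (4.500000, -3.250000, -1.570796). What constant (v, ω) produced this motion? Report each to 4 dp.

Δθ = -1.570796 − -1.570796 = 0.000000
ω = Δθ/dt = 0.000000/1.5 = 0.0000
ω = 0 → v = (Δx·cos θ + Δy·sin θ)/dt = 0.5000

v = 0.5000, ω = 0.0000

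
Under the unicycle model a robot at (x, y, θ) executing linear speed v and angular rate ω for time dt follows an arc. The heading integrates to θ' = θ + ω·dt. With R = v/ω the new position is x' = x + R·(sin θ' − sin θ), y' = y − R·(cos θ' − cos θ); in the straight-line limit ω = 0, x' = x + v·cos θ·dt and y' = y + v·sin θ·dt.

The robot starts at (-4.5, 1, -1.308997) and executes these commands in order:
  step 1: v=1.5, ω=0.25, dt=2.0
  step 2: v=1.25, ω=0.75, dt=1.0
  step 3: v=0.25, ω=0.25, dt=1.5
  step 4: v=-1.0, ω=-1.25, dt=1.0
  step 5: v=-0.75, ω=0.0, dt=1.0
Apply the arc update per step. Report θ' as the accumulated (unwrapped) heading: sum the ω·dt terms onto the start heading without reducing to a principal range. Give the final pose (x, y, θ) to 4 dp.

(-2.9064, -1.1664, -0.9340)

step 1: θ'=-0.8090 (R=6.0000) → pose (-3.0460, -1.5884, -0.8090)
step 2: θ'=-0.0590 (R=1.6667) → pose (-1.9383, -2.1018, -0.0590)
step 3: θ'=0.3160 (R=1.0000) → pose (-1.5686, -2.0541, 0.3160)
step 4: θ'=-0.9340 (R=0.8000) → pose (-2.4604, -1.7694, -0.9340)
step 5: θ'=-0.9340 (straight) → pose (-2.9064, -1.1664, -0.9340)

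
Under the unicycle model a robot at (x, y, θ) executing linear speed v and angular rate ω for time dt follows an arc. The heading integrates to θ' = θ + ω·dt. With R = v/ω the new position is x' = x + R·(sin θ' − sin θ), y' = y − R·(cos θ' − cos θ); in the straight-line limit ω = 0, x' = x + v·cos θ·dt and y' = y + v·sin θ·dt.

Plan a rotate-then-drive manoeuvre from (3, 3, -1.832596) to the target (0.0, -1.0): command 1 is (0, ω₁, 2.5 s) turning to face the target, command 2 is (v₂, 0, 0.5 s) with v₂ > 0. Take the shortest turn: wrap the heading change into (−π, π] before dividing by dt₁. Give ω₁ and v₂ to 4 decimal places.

heading to target = atan2(-1−3, 0−3) = -2.2143
Δθ = wrap(-2.2143 − -1.8326) = -0.3817; ω₁ = Δθ/dt₁ = -0.1527
distance = √((0−3)² + (-1−3)²) = 5.0000; v₂ = distance/dt₂ = 10.0000

ω₁ = -0.1527, v₂ = 10.0000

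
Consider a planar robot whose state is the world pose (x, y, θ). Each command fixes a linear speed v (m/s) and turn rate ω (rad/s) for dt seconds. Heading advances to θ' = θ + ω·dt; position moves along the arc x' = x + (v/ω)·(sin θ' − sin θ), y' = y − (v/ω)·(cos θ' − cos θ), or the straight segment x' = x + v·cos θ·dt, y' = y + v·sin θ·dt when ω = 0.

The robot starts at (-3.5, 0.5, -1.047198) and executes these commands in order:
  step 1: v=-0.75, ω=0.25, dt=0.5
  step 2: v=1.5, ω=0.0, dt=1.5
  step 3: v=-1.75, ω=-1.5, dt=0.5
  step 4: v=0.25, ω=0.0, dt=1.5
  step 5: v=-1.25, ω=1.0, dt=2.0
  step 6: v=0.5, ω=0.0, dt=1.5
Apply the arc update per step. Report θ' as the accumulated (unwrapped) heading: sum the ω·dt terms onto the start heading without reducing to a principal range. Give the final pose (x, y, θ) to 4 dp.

step 1: θ'=-0.9222 (R=-3.0000) → pose (-3.7073, 0.8122, -0.9222)
step 2: θ'=-0.9222 (straight) → pose (-2.3481, -0.9809, -0.9222)
step 3: θ'=-1.6722 (R=1.1667) → pose (-2.5790, -0.1580, -1.6722)
step 4: θ'=-1.6722 (straight) → pose (-2.6170, -0.5311, -1.6722)
step 5: θ'=0.3278 (R=-1.2500) → pose (-4.2630, 0.7789, 0.3278)
step 6: θ'=0.3278 (straight) → pose (-3.5530, 1.0203, 0.3278)

(-3.5530, 1.0203, 0.3278)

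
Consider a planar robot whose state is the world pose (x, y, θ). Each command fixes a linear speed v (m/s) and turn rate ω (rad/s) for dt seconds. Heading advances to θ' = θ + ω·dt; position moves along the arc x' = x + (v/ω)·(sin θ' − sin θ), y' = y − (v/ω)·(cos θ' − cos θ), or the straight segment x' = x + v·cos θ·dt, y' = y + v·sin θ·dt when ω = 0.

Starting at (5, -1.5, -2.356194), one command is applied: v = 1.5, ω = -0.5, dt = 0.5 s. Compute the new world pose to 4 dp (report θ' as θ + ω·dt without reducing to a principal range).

(4.4092, -1.9589, -2.6062)

θ' = -2.3562 + -0.5·0.5 = -2.6062
R = v/ω = 1.5/-0.5 = -3.0000
x' = 5 + -3.0000·(sin -2.6062 − sin -2.3562) = 4.4092
y' = -1.5 − -3.0000·(cos -2.6062 − cos -2.3562) = -1.9589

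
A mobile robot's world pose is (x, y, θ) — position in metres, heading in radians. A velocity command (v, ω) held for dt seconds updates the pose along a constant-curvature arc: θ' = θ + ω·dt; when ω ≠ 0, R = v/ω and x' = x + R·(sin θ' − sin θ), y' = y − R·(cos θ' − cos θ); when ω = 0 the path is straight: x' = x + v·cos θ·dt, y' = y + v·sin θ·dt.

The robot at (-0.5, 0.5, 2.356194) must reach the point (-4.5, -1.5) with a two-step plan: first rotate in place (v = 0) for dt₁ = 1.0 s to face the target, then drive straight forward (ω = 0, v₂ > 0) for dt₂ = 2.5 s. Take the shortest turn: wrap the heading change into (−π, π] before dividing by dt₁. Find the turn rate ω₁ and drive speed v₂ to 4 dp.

heading to target = atan2(-1.5−0.5, -4.5−-0.5) = -2.6779
Δθ = wrap(-2.6779 − 2.3562) = 1.2490; ω₁ = Δθ/dt₁ = 1.2490
distance = √((-4.5−-0.5)² + (-1.5−0.5)²) = 4.4721; v₂ = distance/dt₂ = 1.7889

ω₁ = 1.2490, v₂ = 1.7889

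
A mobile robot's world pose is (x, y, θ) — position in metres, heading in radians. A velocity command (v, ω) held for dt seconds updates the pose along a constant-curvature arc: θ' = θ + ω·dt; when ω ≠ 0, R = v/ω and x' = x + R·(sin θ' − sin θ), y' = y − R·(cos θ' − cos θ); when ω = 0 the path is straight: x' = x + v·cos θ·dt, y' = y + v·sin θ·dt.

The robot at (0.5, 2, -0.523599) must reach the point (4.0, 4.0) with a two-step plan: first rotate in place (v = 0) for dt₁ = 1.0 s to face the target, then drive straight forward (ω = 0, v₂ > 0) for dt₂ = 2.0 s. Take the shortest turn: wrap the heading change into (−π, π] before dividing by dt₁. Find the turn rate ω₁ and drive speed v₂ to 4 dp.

heading to target = atan2(4−2, 4−0.5) = 0.5191
Δθ = wrap(0.5191 − -0.5236) = 1.0427; ω₁ = Δθ/dt₁ = 1.0427
distance = √((4−0.5)² + (4−2)²) = 4.0311; v₂ = distance/dt₂ = 2.0156

ω₁ = 1.0427, v₂ = 2.0156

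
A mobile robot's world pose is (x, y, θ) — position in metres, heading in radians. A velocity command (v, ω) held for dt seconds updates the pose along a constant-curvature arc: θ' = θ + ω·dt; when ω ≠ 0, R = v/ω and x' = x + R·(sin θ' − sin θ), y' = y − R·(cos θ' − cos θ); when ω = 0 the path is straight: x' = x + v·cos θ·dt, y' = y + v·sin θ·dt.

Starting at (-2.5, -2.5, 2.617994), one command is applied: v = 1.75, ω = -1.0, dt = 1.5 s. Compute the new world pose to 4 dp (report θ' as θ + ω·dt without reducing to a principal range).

θ' = 2.6180 + -1.0·1.5 = 1.1180
R = v/ω = 1.75/-1.0 = -1.7500
x' = -2.5 + -1.7500·(sin 1.1180 − sin 2.6180) = -3.1986
y' = -2.5 − -1.7500·(cos 1.1180 − cos 2.6180) = -0.2189

(-3.1986, -0.2189, 1.1180)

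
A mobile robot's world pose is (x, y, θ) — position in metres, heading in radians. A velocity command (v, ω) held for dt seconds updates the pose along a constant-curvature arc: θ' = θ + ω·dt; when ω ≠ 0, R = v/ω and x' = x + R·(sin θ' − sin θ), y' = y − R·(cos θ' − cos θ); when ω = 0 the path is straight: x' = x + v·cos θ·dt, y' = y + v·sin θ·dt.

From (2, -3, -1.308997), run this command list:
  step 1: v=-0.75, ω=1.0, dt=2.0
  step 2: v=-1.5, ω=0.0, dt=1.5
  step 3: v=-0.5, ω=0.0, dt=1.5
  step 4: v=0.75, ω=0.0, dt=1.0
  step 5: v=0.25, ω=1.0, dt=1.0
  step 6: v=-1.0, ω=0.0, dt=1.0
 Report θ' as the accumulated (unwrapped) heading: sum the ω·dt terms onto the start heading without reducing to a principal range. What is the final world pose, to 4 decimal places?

(-0.7275, -4.8203, 1.6910)

step 1: θ'=0.6910 (R=-0.7500) → pose (0.7976, -2.6162, 0.6910)
step 2: θ'=0.6910 (straight) → pose (-0.9363, -4.0501, 0.6910)
step 3: θ'=0.6910 (straight) → pose (-1.5142, -4.5281, 0.6910)
step 4: θ'=0.6910 (straight) → pose (-0.9363, -4.0501, 0.6910)
step 5: θ'=1.6910 (R=0.2500) → pose (-0.8474, -3.8275, 1.6910)
step 6: θ'=1.6910 (straight) → pose (-0.7275, -4.8203, 1.6910)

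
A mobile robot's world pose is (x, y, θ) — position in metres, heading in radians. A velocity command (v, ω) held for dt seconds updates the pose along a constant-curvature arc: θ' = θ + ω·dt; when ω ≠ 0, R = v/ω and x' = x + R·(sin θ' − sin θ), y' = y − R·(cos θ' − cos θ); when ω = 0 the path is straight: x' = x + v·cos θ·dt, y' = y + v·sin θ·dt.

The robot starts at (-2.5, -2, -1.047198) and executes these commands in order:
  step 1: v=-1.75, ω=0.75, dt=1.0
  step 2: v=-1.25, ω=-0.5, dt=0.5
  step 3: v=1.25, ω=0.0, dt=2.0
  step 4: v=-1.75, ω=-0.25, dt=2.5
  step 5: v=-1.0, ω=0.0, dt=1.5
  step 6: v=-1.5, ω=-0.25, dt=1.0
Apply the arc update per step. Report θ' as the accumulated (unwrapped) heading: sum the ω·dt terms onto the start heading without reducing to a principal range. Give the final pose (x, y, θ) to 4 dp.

(-6.0667, 4.1029, -1.4222)

step 1: θ'=-0.2972 (R=-2.3333) → pose (-3.8374, -0.9356, -0.2972)
step 2: θ'=-0.5472 (R=2.5000) → pose (-4.4061, -0.6802, -0.5472)
step 3: θ'=-0.5472 (straight) → pose (-2.2711, -1.9809, -0.5472)
step 4: θ'=-1.1722 (R=7.0000) → pose (-5.0803, 1.2801, -1.1722)
step 5: θ'=-1.1722 (straight) → pose (-5.6625, 2.6625, -1.1722)
step 6: θ'=-1.4222 (R=6.0000) → pose (-6.0667, 4.1029, -1.4222)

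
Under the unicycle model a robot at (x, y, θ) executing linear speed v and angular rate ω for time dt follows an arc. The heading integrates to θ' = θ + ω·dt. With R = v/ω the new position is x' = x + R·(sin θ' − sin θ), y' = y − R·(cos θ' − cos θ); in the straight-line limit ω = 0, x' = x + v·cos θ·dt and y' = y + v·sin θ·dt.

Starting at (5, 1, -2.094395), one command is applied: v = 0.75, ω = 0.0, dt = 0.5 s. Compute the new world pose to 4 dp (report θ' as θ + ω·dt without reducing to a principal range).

(4.8125, 0.6752, -2.0944)

θ' = -2.0944 + 0.0·0.5 = -2.0944
ω = 0 → straight: x' = 5 + 0.75·cos(-2.0944)·0.5 = 4.8125
y' = 1 + 0.75·sin(-2.0944)·0.5 = 0.6752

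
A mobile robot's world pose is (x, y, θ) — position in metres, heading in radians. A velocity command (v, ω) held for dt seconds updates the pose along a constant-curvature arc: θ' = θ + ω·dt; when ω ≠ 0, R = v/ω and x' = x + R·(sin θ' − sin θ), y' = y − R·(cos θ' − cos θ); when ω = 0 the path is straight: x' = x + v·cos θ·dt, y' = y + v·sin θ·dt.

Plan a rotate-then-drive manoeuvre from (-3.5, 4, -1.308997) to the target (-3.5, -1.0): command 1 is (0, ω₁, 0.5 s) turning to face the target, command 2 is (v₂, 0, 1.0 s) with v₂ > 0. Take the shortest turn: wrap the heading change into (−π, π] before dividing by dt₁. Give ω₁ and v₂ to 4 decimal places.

ω₁ = -0.5236, v₂ = 5.0000

heading to target = atan2(-1−4, -3.5−-3.5) = -1.5708
Δθ = wrap(-1.5708 − -1.3090) = -0.2618; ω₁ = Δθ/dt₁ = -0.5236
distance = √((-3.5−-3.5)² + (-1−4)²) = 5.0000; v₂ = distance/dt₂ = 5.0000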